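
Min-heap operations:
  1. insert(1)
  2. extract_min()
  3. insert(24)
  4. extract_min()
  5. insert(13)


insert(1) -> [1]
extract_min()->1, []
insert(24) -> [24]
extract_min()->24, []
insert(13) -> [13]

Final heap: [13]


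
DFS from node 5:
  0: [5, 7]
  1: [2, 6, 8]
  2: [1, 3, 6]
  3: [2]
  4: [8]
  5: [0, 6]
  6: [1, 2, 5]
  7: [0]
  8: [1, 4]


Visit 5, push [6, 0]
Visit 0, push [7]
Visit 7, push []
Visit 6, push [2, 1]
Visit 1, push [8, 2]
Visit 2, push [3]
Visit 3, push []
Visit 8, push [4]
Visit 4, push []

DFS order: [5, 0, 7, 6, 1, 2, 3, 8, 4]


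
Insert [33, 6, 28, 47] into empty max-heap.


Insert 33: [33]
Insert 6: [33, 6]
Insert 28: [33, 6, 28]
Insert 47: [47, 33, 28, 6]

Final heap: [47, 33, 28, 6]


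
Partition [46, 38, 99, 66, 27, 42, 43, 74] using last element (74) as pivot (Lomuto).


Pivot: 74
  46 <= 74: advance i (no swap)
  38 <= 74: advance i (no swap)
  66 <= 74: swap -> [46, 38, 66, 99, 27, 42, 43, 74]
  27 <= 74: swap -> [46, 38, 66, 27, 99, 42, 43, 74]
  42 <= 74: swap -> [46, 38, 66, 27, 42, 99, 43, 74]
  43 <= 74: swap -> [46, 38, 66, 27, 42, 43, 99, 74]
Place pivot at 6: [46, 38, 66, 27, 42, 43, 74, 99]

Partitioned: [46, 38, 66, 27, 42, 43, 74, 99]


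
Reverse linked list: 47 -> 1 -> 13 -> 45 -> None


Step 1: curr=47, set curr.next=prev(None) | reversed so far: 47
Step 2: curr=1, set curr.next=prev(47) | reversed so far: 1 -> 47
Step 3: curr=13, set curr.next=prev(1) | reversed so far: 13 -> 1 -> 47
Step 4: curr=45, set curr.next=prev(13) | reversed so far: 45 -> 13 -> 1 -> 47

45 -> 13 -> 1 -> 47 -> None


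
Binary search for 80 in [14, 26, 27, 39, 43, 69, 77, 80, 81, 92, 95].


Step 1: lo=0, hi=10, mid=5, val=69
Step 2: lo=6, hi=10, mid=8, val=81
Step 3: lo=6, hi=7, mid=6, val=77
Step 4: lo=7, hi=7, mid=7, val=80

Found at index 7


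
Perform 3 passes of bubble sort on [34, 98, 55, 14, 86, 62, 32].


Initial: [34, 98, 55, 14, 86, 62, 32]
Pass 1: [34, 55, 14, 86, 62, 32, 98] (5 swaps)
Pass 2: [34, 14, 55, 62, 32, 86, 98] (3 swaps)
Pass 3: [14, 34, 55, 32, 62, 86, 98] (2 swaps)

After 3 passes: [14, 34, 55, 32, 62, 86, 98]


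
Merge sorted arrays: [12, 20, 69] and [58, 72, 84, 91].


Take 12 from A
Take 20 from A
Take 58 from B
Take 69 from A

Merged: [12, 20, 58, 69, 72, 84, 91]


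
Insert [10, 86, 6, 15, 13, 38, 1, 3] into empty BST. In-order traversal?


Insert 10: root
Insert 86: R from 10
Insert 6: L from 10
Insert 15: R from 10 -> L from 86
Insert 13: R from 10 -> L from 86 -> L from 15
Insert 38: R from 10 -> L from 86 -> R from 15
Insert 1: L from 10 -> L from 6
Insert 3: L from 10 -> L from 6 -> R from 1

In-order: [1, 3, 6, 10, 13, 15, 38, 86]


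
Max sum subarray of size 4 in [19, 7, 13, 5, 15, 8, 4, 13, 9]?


[0:4]: 44
[1:5]: 40
[2:6]: 41
[3:7]: 32
[4:8]: 40
[5:9]: 34

Max: 44 at [0:4]


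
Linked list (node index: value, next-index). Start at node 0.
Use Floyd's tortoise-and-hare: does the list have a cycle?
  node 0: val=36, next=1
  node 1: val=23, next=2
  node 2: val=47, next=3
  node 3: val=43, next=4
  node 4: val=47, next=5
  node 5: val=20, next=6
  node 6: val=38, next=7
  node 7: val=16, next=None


Floyd's tortoise (slow, +1) and hare (fast, +2):
  init: slow=0, fast=0
  step 1: slow=1, fast=2
  step 2: slow=2, fast=4
  step 3: slow=3, fast=6
  step 4: fast 6->7->None, no cycle

Cycle: no


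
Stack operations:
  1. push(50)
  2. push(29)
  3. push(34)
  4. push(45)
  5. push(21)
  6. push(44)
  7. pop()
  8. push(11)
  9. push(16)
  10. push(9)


push(50) -> [50]
push(29) -> [50, 29]
push(34) -> [50, 29, 34]
push(45) -> [50, 29, 34, 45]
push(21) -> [50, 29, 34, 45, 21]
push(44) -> [50, 29, 34, 45, 21, 44]
pop()->44, [50, 29, 34, 45, 21]
push(11) -> [50, 29, 34, 45, 21, 11]
push(16) -> [50, 29, 34, 45, 21, 11, 16]
push(9) -> [50, 29, 34, 45, 21, 11, 16, 9]

Final stack: [50, 29, 34, 45, 21, 11, 16, 9]


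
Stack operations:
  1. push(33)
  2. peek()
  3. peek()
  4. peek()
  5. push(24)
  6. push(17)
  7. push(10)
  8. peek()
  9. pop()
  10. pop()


push(33) -> [33]
peek()->33
peek()->33
peek()->33
push(24) -> [33, 24]
push(17) -> [33, 24, 17]
push(10) -> [33, 24, 17, 10]
peek()->10
pop()->10, [33, 24, 17]
pop()->17, [33, 24]

Final stack: [33, 24]


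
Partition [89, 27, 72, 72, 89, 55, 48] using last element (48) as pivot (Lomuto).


Pivot: 48
  27 <= 48: swap -> [27, 89, 72, 72, 89, 55, 48]
Place pivot at 1: [27, 48, 72, 72, 89, 55, 89]

Partitioned: [27, 48, 72, 72, 89, 55, 89]


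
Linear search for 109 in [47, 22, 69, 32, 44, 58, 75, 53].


i=0: 47!=109
i=1: 22!=109
i=2: 69!=109
i=3: 32!=109
i=4: 44!=109
i=5: 58!=109
i=6: 75!=109
i=7: 53!=109

Not found, 8 comps


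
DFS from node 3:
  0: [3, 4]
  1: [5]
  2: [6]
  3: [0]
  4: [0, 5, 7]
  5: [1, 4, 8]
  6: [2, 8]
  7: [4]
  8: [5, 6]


Visit 3, push [0]
Visit 0, push [4]
Visit 4, push [7, 5]
Visit 5, push [8, 1]
Visit 1, push []
Visit 8, push [6]
Visit 6, push [2]
Visit 2, push []
Visit 7, push []

DFS order: [3, 0, 4, 5, 1, 8, 6, 2, 7]


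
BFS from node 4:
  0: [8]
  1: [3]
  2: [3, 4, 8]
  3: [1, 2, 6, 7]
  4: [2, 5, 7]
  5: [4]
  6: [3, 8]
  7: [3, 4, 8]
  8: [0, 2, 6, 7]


Visit 4, enqueue [2, 5, 7]
Visit 2, enqueue [3, 8]
Visit 5, enqueue []
Visit 7, enqueue []
Visit 3, enqueue [1, 6]
Visit 8, enqueue [0]
Visit 1, enqueue []
Visit 6, enqueue []
Visit 0, enqueue []

BFS order: [4, 2, 5, 7, 3, 8, 1, 6, 0]


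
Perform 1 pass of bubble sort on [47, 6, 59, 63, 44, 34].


Initial: [47, 6, 59, 63, 44, 34]
Pass 1: [6, 47, 59, 44, 34, 63] (3 swaps)

After 1 pass: [6, 47, 59, 44, 34, 63]


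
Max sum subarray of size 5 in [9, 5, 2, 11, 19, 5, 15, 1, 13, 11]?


[0:5]: 46
[1:6]: 42
[2:7]: 52
[3:8]: 51
[4:9]: 53
[5:10]: 45

Max: 53 at [4:9]


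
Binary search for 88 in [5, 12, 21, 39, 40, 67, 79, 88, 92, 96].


Step 1: lo=0, hi=9, mid=4, val=40
Step 2: lo=5, hi=9, mid=7, val=88

Found at index 7


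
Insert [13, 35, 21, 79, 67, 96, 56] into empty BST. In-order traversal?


Insert 13: root
Insert 35: R from 13
Insert 21: R from 13 -> L from 35
Insert 79: R from 13 -> R from 35
Insert 67: R from 13 -> R from 35 -> L from 79
Insert 96: R from 13 -> R from 35 -> R from 79
Insert 56: R from 13 -> R from 35 -> L from 79 -> L from 67

In-order: [13, 21, 35, 56, 67, 79, 96]


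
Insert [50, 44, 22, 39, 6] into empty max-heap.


Insert 50: [50]
Insert 44: [50, 44]
Insert 22: [50, 44, 22]
Insert 39: [50, 44, 22, 39]
Insert 6: [50, 44, 22, 39, 6]

Final heap: [50, 44, 22, 39, 6]


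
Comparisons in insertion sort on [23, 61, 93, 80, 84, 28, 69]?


Algorithm: insertion sort
Input: [23, 61, 93, 80, 84, 28, 69]
Sorted: [23, 28, 61, 69, 80, 84, 93]

15


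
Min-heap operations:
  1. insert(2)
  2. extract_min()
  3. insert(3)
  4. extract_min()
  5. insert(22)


insert(2) -> [2]
extract_min()->2, []
insert(3) -> [3]
extract_min()->3, []
insert(22) -> [22]

Final heap: [22]


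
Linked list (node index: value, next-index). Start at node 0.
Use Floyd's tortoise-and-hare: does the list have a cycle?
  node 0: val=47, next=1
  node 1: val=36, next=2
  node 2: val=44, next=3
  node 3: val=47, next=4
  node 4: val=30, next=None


Floyd's tortoise (slow, +1) and hare (fast, +2):
  init: slow=0, fast=0
  step 1: slow=1, fast=2
  step 2: slow=2, fast=4
  step 3: fast -> None, no cycle

Cycle: no


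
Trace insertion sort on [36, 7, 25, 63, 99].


Initial: [36, 7, 25, 63, 99]
Insert 7: [7, 36, 25, 63, 99]
Insert 25: [7, 25, 36, 63, 99]
Insert 63: [7, 25, 36, 63, 99]
Insert 99: [7, 25, 36, 63, 99]

Sorted: [7, 25, 36, 63, 99]


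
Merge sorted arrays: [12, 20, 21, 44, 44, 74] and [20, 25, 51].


Take 12 from A
Take 20 from A
Take 20 from B
Take 21 from A
Take 25 from B
Take 44 from A
Take 44 from A
Take 51 from B

Merged: [12, 20, 20, 21, 25, 44, 44, 51, 74]


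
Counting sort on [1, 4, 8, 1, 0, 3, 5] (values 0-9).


Input: [1, 4, 8, 1, 0, 3, 5]
Counts: [1, 2, 0, 1, 1, 1, 0, 0, 1, 0]

Sorted: [0, 1, 1, 3, 4, 5, 8]


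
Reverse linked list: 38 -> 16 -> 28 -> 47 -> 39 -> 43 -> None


Step 1: curr=38, set curr.next=prev(None) | reversed so far: 38
Step 2: curr=16, set curr.next=prev(38) | reversed so far: 16 -> 38
Step 3: curr=28, set curr.next=prev(16) | reversed so far: 28 -> 16 -> 38
Step 4: curr=47, set curr.next=prev(28) | reversed so far: 47 -> 28 -> 16 -> 38
Step 5: curr=39, set curr.next=prev(47) | reversed so far: 39 -> 47 -> 28 -> 16 -> 38
Step 6: curr=43, set curr.next=prev(39) | reversed so far: 43 -> 39 -> 47 -> 28 -> 16 -> 38

43 -> 39 -> 47 -> 28 -> 16 -> 38 -> None


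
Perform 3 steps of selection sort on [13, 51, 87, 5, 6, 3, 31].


Initial: [13, 51, 87, 5, 6, 3, 31]
Step 1: min=3 at 5
  Swap: [3, 51, 87, 5, 6, 13, 31]
Step 2: min=5 at 3
  Swap: [3, 5, 87, 51, 6, 13, 31]
Step 3: min=6 at 4
  Swap: [3, 5, 6, 51, 87, 13, 31]

After 3 steps: [3, 5, 6, 51, 87, 13, 31]


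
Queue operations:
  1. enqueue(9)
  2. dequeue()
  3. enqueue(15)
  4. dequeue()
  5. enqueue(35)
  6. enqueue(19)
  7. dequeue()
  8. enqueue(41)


enqueue(9) -> [9]
dequeue()->9, []
enqueue(15) -> [15]
dequeue()->15, []
enqueue(35) -> [35]
enqueue(19) -> [35, 19]
dequeue()->35, [19]
enqueue(41) -> [19, 41]

Final queue: [19, 41]


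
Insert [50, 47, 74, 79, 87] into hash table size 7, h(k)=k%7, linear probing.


Insert 50: h=1 -> slot 1
Insert 47: h=5 -> slot 5
Insert 74: h=4 -> slot 4
Insert 79: h=2 -> slot 2
Insert 87: h=3 -> slot 3

Table: [None, 50, 79, 87, 74, 47, None]


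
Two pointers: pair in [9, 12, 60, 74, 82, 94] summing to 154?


lo=0(9)+hi=5(94)=103
lo=1(12)+hi=5(94)=106
lo=2(60)+hi=5(94)=154

Yes: 60+94=154


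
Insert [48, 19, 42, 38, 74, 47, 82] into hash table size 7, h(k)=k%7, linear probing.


Insert 48: h=6 -> slot 6
Insert 19: h=5 -> slot 5
Insert 42: h=0 -> slot 0
Insert 38: h=3 -> slot 3
Insert 74: h=4 -> slot 4
Insert 47: h=5, 3 probes -> slot 1
Insert 82: h=5, 4 probes -> slot 2

Table: [42, 47, 82, 38, 74, 19, 48]


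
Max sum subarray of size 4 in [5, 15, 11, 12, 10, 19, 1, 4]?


[0:4]: 43
[1:5]: 48
[2:6]: 52
[3:7]: 42
[4:8]: 34

Max: 52 at [2:6]


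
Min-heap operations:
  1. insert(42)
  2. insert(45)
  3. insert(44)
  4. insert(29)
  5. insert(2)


insert(42) -> [42]
insert(45) -> [42, 45]
insert(44) -> [42, 45, 44]
insert(29) -> [29, 42, 44, 45]
insert(2) -> [2, 29, 44, 45, 42]

Final heap: [2, 29, 44, 45, 42]


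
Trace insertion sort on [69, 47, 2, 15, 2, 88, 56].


Initial: [69, 47, 2, 15, 2, 88, 56]
Insert 47: [47, 69, 2, 15, 2, 88, 56]
Insert 2: [2, 47, 69, 15, 2, 88, 56]
Insert 15: [2, 15, 47, 69, 2, 88, 56]
Insert 2: [2, 2, 15, 47, 69, 88, 56]
Insert 88: [2, 2, 15, 47, 69, 88, 56]
Insert 56: [2, 2, 15, 47, 56, 69, 88]

Sorted: [2, 2, 15, 47, 56, 69, 88]


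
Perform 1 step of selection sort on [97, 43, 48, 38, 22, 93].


Initial: [97, 43, 48, 38, 22, 93]
Step 1: min=22 at 4
  Swap: [22, 43, 48, 38, 97, 93]

After 1 step: [22, 43, 48, 38, 97, 93]


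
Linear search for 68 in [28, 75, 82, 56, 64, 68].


i=0: 28!=68
i=1: 75!=68
i=2: 82!=68
i=3: 56!=68
i=4: 64!=68
i=5: 68==68 found!

Found at 5, 6 comps


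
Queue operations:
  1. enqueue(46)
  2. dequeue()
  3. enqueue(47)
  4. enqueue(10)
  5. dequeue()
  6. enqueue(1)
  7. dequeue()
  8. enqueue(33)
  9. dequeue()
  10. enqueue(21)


enqueue(46) -> [46]
dequeue()->46, []
enqueue(47) -> [47]
enqueue(10) -> [47, 10]
dequeue()->47, [10]
enqueue(1) -> [10, 1]
dequeue()->10, [1]
enqueue(33) -> [1, 33]
dequeue()->1, [33]
enqueue(21) -> [33, 21]

Final queue: [33, 21]


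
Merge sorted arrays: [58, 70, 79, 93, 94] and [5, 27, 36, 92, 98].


Take 5 from B
Take 27 from B
Take 36 from B
Take 58 from A
Take 70 from A
Take 79 from A
Take 92 from B
Take 93 from A
Take 94 from A

Merged: [5, 27, 36, 58, 70, 79, 92, 93, 94, 98]


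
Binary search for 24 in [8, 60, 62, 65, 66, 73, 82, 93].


Step 1: lo=0, hi=7, mid=3, val=65
Step 2: lo=0, hi=2, mid=1, val=60
Step 3: lo=0, hi=0, mid=0, val=8

Not found


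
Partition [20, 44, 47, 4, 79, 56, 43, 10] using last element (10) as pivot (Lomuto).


Pivot: 10
  4 <= 10: swap -> [4, 44, 47, 20, 79, 56, 43, 10]
Place pivot at 1: [4, 10, 47, 20, 79, 56, 43, 44]

Partitioned: [4, 10, 47, 20, 79, 56, 43, 44]


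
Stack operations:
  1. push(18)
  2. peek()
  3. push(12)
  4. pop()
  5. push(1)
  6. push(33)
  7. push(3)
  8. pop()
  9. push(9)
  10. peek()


push(18) -> [18]
peek()->18
push(12) -> [18, 12]
pop()->12, [18]
push(1) -> [18, 1]
push(33) -> [18, 1, 33]
push(3) -> [18, 1, 33, 3]
pop()->3, [18, 1, 33]
push(9) -> [18, 1, 33, 9]
peek()->9

Final stack: [18, 1, 33, 9]


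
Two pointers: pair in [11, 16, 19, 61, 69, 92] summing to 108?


lo=0(11)+hi=5(92)=103
lo=1(16)+hi=5(92)=108

Yes: 16+92=108


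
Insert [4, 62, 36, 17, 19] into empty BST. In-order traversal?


Insert 4: root
Insert 62: R from 4
Insert 36: R from 4 -> L from 62
Insert 17: R from 4 -> L from 62 -> L from 36
Insert 19: R from 4 -> L from 62 -> L from 36 -> R from 17

In-order: [4, 17, 19, 36, 62]


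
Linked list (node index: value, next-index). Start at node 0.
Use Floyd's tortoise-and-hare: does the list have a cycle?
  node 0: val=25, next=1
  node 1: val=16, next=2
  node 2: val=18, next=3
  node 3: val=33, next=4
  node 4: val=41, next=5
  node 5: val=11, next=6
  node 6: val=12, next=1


Floyd's tortoise (slow, +1) and hare (fast, +2):
  init: slow=0, fast=0
  step 1: slow=1, fast=2
  step 2: slow=2, fast=4
  step 3: slow=3, fast=6
  step 4: slow=4, fast=2
  step 5: slow=5, fast=4
  step 6: slow=6, fast=6
  slow == fast at node 6: cycle detected

Cycle: yes


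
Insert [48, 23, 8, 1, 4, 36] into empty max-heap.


Insert 48: [48]
Insert 23: [48, 23]
Insert 8: [48, 23, 8]
Insert 1: [48, 23, 8, 1]
Insert 4: [48, 23, 8, 1, 4]
Insert 36: [48, 23, 36, 1, 4, 8]

Final heap: [48, 23, 36, 1, 4, 8]


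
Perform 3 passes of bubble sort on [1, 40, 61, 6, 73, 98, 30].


Initial: [1, 40, 61, 6, 73, 98, 30]
Pass 1: [1, 40, 6, 61, 73, 30, 98] (2 swaps)
Pass 2: [1, 6, 40, 61, 30, 73, 98] (2 swaps)
Pass 3: [1, 6, 40, 30, 61, 73, 98] (1 swaps)

After 3 passes: [1, 6, 40, 30, 61, 73, 98]


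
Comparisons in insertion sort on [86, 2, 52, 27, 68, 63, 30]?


Algorithm: insertion sort
Input: [86, 2, 52, 27, 68, 63, 30]
Sorted: [2, 27, 30, 52, 63, 68, 86]

16


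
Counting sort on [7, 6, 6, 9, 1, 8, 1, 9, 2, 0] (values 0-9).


Input: [7, 6, 6, 9, 1, 8, 1, 9, 2, 0]
Counts: [1, 2, 1, 0, 0, 0, 2, 1, 1, 2]

Sorted: [0, 1, 1, 2, 6, 6, 7, 8, 9, 9]


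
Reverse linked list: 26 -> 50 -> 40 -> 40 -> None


Step 1: curr=26, set curr.next=prev(None) | reversed so far: 26
Step 2: curr=50, set curr.next=prev(26) | reversed so far: 50 -> 26
Step 3: curr=40, set curr.next=prev(50) | reversed so far: 40 -> 50 -> 26
Step 4: curr=40, set curr.next=prev(40) | reversed so far: 40 -> 40 -> 50 -> 26

40 -> 40 -> 50 -> 26 -> None


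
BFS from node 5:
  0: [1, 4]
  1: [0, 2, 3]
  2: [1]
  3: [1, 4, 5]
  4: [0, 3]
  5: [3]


Visit 5, enqueue [3]
Visit 3, enqueue [1, 4]
Visit 1, enqueue [0, 2]
Visit 4, enqueue []
Visit 0, enqueue []
Visit 2, enqueue []

BFS order: [5, 3, 1, 4, 0, 2]


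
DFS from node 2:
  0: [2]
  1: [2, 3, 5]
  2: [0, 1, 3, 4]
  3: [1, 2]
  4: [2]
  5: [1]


Visit 2, push [4, 3, 1, 0]
Visit 0, push []
Visit 1, push [5, 3]
Visit 3, push []
Visit 5, push []
Visit 4, push []

DFS order: [2, 0, 1, 3, 5, 4]


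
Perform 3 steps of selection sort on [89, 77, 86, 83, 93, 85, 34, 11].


Initial: [89, 77, 86, 83, 93, 85, 34, 11]
Step 1: min=11 at 7
  Swap: [11, 77, 86, 83, 93, 85, 34, 89]
Step 2: min=34 at 6
  Swap: [11, 34, 86, 83, 93, 85, 77, 89]
Step 3: min=77 at 6
  Swap: [11, 34, 77, 83, 93, 85, 86, 89]

After 3 steps: [11, 34, 77, 83, 93, 85, 86, 89]


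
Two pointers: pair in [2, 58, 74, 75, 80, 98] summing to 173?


lo=0(2)+hi=5(98)=100
lo=1(58)+hi=5(98)=156
lo=2(74)+hi=5(98)=172
lo=3(75)+hi=5(98)=173

Yes: 75+98=173


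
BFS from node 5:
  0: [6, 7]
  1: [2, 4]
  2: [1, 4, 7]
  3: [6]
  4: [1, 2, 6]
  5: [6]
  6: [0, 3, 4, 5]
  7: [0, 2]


Visit 5, enqueue [6]
Visit 6, enqueue [0, 3, 4]
Visit 0, enqueue [7]
Visit 3, enqueue []
Visit 4, enqueue [1, 2]
Visit 7, enqueue []
Visit 1, enqueue []
Visit 2, enqueue []

BFS order: [5, 6, 0, 3, 4, 7, 1, 2]


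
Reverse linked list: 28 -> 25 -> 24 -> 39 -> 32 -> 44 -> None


Step 1: curr=28, set curr.next=prev(None) | reversed so far: 28
Step 2: curr=25, set curr.next=prev(28) | reversed so far: 25 -> 28
Step 3: curr=24, set curr.next=prev(25) | reversed so far: 24 -> 25 -> 28
Step 4: curr=39, set curr.next=prev(24) | reversed so far: 39 -> 24 -> 25 -> 28
Step 5: curr=32, set curr.next=prev(39) | reversed so far: 32 -> 39 -> 24 -> 25 -> 28
Step 6: curr=44, set curr.next=prev(32) | reversed so far: 44 -> 32 -> 39 -> 24 -> 25 -> 28

44 -> 32 -> 39 -> 24 -> 25 -> 28 -> None


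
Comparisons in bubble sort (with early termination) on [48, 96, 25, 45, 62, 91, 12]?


Algorithm: bubble sort (with early termination)
Input: [48, 96, 25, 45, 62, 91, 12]
Sorted: [12, 25, 45, 48, 62, 91, 96]

21


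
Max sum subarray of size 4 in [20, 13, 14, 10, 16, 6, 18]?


[0:4]: 57
[1:5]: 53
[2:6]: 46
[3:7]: 50

Max: 57 at [0:4]


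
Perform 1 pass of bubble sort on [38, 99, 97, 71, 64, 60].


Initial: [38, 99, 97, 71, 64, 60]
Pass 1: [38, 97, 71, 64, 60, 99] (4 swaps)

After 1 pass: [38, 97, 71, 64, 60, 99]


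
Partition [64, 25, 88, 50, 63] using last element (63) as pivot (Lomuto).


Pivot: 63
  25 <= 63: swap -> [25, 64, 88, 50, 63]
  50 <= 63: swap -> [25, 50, 88, 64, 63]
Place pivot at 2: [25, 50, 63, 64, 88]

Partitioned: [25, 50, 63, 64, 88]


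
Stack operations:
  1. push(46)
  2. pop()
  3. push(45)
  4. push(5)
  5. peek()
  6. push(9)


push(46) -> [46]
pop()->46, []
push(45) -> [45]
push(5) -> [45, 5]
peek()->5
push(9) -> [45, 5, 9]

Final stack: [45, 5, 9]


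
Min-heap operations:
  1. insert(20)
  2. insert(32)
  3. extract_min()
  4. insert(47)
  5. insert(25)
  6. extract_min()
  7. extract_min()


insert(20) -> [20]
insert(32) -> [20, 32]
extract_min()->20, [32]
insert(47) -> [32, 47]
insert(25) -> [25, 47, 32]
extract_min()->25, [32, 47]
extract_min()->32, [47]

Final heap: [47]


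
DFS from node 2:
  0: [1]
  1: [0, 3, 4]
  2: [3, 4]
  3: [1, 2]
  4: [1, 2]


Visit 2, push [4, 3]
Visit 3, push [1]
Visit 1, push [4, 0]
Visit 0, push []
Visit 4, push []

DFS order: [2, 3, 1, 0, 4]


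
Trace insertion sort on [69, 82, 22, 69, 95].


Initial: [69, 82, 22, 69, 95]
Insert 82: [69, 82, 22, 69, 95]
Insert 22: [22, 69, 82, 69, 95]
Insert 69: [22, 69, 69, 82, 95]
Insert 95: [22, 69, 69, 82, 95]

Sorted: [22, 69, 69, 82, 95]


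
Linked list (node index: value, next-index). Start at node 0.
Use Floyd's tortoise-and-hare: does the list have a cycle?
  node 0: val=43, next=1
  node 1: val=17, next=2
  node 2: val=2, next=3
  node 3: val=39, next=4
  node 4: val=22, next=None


Floyd's tortoise (slow, +1) and hare (fast, +2):
  init: slow=0, fast=0
  step 1: slow=1, fast=2
  step 2: slow=2, fast=4
  step 3: fast -> None, no cycle

Cycle: no


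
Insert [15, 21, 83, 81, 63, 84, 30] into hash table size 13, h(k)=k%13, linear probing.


Insert 15: h=2 -> slot 2
Insert 21: h=8 -> slot 8
Insert 83: h=5 -> slot 5
Insert 81: h=3 -> slot 3
Insert 63: h=11 -> slot 11
Insert 84: h=6 -> slot 6
Insert 30: h=4 -> slot 4

Table: [None, None, 15, 81, 30, 83, 84, None, 21, None, None, 63, None]


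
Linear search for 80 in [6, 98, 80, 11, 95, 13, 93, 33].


i=0: 6!=80
i=1: 98!=80
i=2: 80==80 found!

Found at 2, 3 comps


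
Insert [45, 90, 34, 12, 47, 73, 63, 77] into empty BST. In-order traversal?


Insert 45: root
Insert 90: R from 45
Insert 34: L from 45
Insert 12: L from 45 -> L from 34
Insert 47: R from 45 -> L from 90
Insert 73: R from 45 -> L from 90 -> R from 47
Insert 63: R from 45 -> L from 90 -> R from 47 -> L from 73
Insert 77: R from 45 -> L from 90 -> R from 47 -> R from 73

In-order: [12, 34, 45, 47, 63, 73, 77, 90]


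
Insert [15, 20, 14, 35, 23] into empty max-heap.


Insert 15: [15]
Insert 20: [20, 15]
Insert 14: [20, 15, 14]
Insert 35: [35, 20, 14, 15]
Insert 23: [35, 23, 14, 15, 20]

Final heap: [35, 23, 14, 15, 20]


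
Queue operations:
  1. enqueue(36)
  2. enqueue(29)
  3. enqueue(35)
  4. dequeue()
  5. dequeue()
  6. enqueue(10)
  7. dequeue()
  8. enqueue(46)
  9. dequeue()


enqueue(36) -> [36]
enqueue(29) -> [36, 29]
enqueue(35) -> [36, 29, 35]
dequeue()->36, [29, 35]
dequeue()->29, [35]
enqueue(10) -> [35, 10]
dequeue()->35, [10]
enqueue(46) -> [10, 46]
dequeue()->10, [46]

Final queue: [46]


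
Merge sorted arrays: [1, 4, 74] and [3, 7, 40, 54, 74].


Take 1 from A
Take 3 from B
Take 4 from A
Take 7 from B
Take 40 from B
Take 54 from B
Take 74 from A

Merged: [1, 3, 4, 7, 40, 54, 74, 74]


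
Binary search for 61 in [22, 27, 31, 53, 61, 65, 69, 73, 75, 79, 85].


Step 1: lo=0, hi=10, mid=5, val=65
Step 2: lo=0, hi=4, mid=2, val=31
Step 3: lo=3, hi=4, mid=3, val=53
Step 4: lo=4, hi=4, mid=4, val=61

Found at index 4


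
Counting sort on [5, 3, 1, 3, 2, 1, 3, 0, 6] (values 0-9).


Input: [5, 3, 1, 3, 2, 1, 3, 0, 6]
Counts: [1, 2, 1, 3, 0, 1, 1, 0, 0, 0]

Sorted: [0, 1, 1, 2, 3, 3, 3, 5, 6]


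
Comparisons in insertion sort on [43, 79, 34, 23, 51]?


Algorithm: insertion sort
Input: [43, 79, 34, 23, 51]
Sorted: [23, 34, 43, 51, 79]

8


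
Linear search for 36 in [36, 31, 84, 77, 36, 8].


i=0: 36==36 found!

Found at 0, 1 comps


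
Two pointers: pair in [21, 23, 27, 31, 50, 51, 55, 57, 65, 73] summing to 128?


lo=0(21)+hi=9(73)=94
lo=1(23)+hi=9(73)=96
lo=2(27)+hi=9(73)=100
lo=3(31)+hi=9(73)=104
lo=4(50)+hi=9(73)=123
lo=5(51)+hi=9(73)=124
lo=6(55)+hi=9(73)=128

Yes: 55+73=128


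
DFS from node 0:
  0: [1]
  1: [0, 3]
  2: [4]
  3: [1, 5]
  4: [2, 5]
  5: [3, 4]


Visit 0, push [1]
Visit 1, push [3]
Visit 3, push [5]
Visit 5, push [4]
Visit 4, push [2]
Visit 2, push []

DFS order: [0, 1, 3, 5, 4, 2]


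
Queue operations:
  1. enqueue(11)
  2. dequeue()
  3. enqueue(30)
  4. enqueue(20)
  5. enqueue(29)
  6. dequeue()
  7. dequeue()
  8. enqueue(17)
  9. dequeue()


enqueue(11) -> [11]
dequeue()->11, []
enqueue(30) -> [30]
enqueue(20) -> [30, 20]
enqueue(29) -> [30, 20, 29]
dequeue()->30, [20, 29]
dequeue()->20, [29]
enqueue(17) -> [29, 17]
dequeue()->29, [17]

Final queue: [17]


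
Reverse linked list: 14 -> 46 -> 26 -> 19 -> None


Step 1: curr=14, set curr.next=prev(None) | reversed so far: 14
Step 2: curr=46, set curr.next=prev(14) | reversed so far: 46 -> 14
Step 3: curr=26, set curr.next=prev(46) | reversed so far: 26 -> 46 -> 14
Step 4: curr=19, set curr.next=prev(26) | reversed so far: 19 -> 26 -> 46 -> 14

19 -> 26 -> 46 -> 14 -> None


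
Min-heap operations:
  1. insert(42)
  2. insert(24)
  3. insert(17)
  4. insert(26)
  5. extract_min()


insert(42) -> [42]
insert(24) -> [24, 42]
insert(17) -> [17, 42, 24]
insert(26) -> [17, 26, 24, 42]
extract_min()->17, [24, 26, 42]

Final heap: [24, 26, 42]


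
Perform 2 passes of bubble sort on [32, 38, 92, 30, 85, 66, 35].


Initial: [32, 38, 92, 30, 85, 66, 35]
Pass 1: [32, 38, 30, 85, 66, 35, 92] (4 swaps)
Pass 2: [32, 30, 38, 66, 35, 85, 92] (3 swaps)

After 2 passes: [32, 30, 38, 66, 35, 85, 92]


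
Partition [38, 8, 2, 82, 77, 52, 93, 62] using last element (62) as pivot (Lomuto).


Pivot: 62
  38 <= 62: advance i (no swap)
  8 <= 62: advance i (no swap)
  2 <= 62: advance i (no swap)
  52 <= 62: swap -> [38, 8, 2, 52, 77, 82, 93, 62]
Place pivot at 4: [38, 8, 2, 52, 62, 82, 93, 77]

Partitioned: [38, 8, 2, 52, 62, 82, 93, 77]


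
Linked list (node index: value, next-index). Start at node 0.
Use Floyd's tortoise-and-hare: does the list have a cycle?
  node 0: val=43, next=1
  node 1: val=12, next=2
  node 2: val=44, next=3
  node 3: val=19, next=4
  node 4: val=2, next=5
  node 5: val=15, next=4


Floyd's tortoise (slow, +1) and hare (fast, +2):
  init: slow=0, fast=0
  step 1: slow=1, fast=2
  step 2: slow=2, fast=4
  step 3: slow=3, fast=4
  step 4: slow=4, fast=4
  slow == fast at node 4: cycle detected

Cycle: yes


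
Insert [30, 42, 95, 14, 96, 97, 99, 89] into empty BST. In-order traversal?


Insert 30: root
Insert 42: R from 30
Insert 95: R from 30 -> R from 42
Insert 14: L from 30
Insert 96: R from 30 -> R from 42 -> R from 95
Insert 97: R from 30 -> R from 42 -> R from 95 -> R from 96
Insert 99: R from 30 -> R from 42 -> R from 95 -> R from 96 -> R from 97
Insert 89: R from 30 -> R from 42 -> L from 95

In-order: [14, 30, 42, 89, 95, 96, 97, 99]


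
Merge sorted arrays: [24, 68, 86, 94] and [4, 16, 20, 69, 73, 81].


Take 4 from B
Take 16 from B
Take 20 from B
Take 24 from A
Take 68 from A
Take 69 from B
Take 73 from B
Take 81 from B

Merged: [4, 16, 20, 24, 68, 69, 73, 81, 86, 94]


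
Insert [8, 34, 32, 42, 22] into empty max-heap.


Insert 8: [8]
Insert 34: [34, 8]
Insert 32: [34, 8, 32]
Insert 42: [42, 34, 32, 8]
Insert 22: [42, 34, 32, 8, 22]

Final heap: [42, 34, 32, 8, 22]


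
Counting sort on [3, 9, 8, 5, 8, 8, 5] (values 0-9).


Input: [3, 9, 8, 5, 8, 8, 5]
Counts: [0, 0, 0, 1, 0, 2, 0, 0, 3, 1]

Sorted: [3, 5, 5, 8, 8, 8, 9]


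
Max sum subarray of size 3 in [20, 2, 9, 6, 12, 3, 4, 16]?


[0:3]: 31
[1:4]: 17
[2:5]: 27
[3:6]: 21
[4:7]: 19
[5:8]: 23

Max: 31 at [0:3]


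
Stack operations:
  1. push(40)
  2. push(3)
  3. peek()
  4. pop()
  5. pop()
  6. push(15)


push(40) -> [40]
push(3) -> [40, 3]
peek()->3
pop()->3, [40]
pop()->40, []
push(15) -> [15]

Final stack: [15]


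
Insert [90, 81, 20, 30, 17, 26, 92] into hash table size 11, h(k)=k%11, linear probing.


Insert 90: h=2 -> slot 2
Insert 81: h=4 -> slot 4
Insert 20: h=9 -> slot 9
Insert 30: h=8 -> slot 8
Insert 17: h=6 -> slot 6
Insert 26: h=4, 1 probes -> slot 5
Insert 92: h=4, 3 probes -> slot 7

Table: [None, None, 90, None, 81, 26, 17, 92, 30, 20, None]


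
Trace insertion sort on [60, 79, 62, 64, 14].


Initial: [60, 79, 62, 64, 14]
Insert 79: [60, 79, 62, 64, 14]
Insert 62: [60, 62, 79, 64, 14]
Insert 64: [60, 62, 64, 79, 14]
Insert 14: [14, 60, 62, 64, 79]

Sorted: [14, 60, 62, 64, 79]


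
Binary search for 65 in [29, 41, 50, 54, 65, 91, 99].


Step 1: lo=0, hi=6, mid=3, val=54
Step 2: lo=4, hi=6, mid=5, val=91
Step 3: lo=4, hi=4, mid=4, val=65

Found at index 4


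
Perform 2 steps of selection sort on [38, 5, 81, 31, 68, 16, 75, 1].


Initial: [38, 5, 81, 31, 68, 16, 75, 1]
Step 1: min=1 at 7
  Swap: [1, 5, 81, 31, 68, 16, 75, 38]
Step 2: min=5 at 1
  Swap: [1, 5, 81, 31, 68, 16, 75, 38]

After 2 steps: [1, 5, 81, 31, 68, 16, 75, 38]


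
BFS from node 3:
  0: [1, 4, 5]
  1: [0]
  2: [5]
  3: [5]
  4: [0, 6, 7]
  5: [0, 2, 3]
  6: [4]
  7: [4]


Visit 3, enqueue [5]
Visit 5, enqueue [0, 2]
Visit 0, enqueue [1, 4]
Visit 2, enqueue []
Visit 1, enqueue []
Visit 4, enqueue [6, 7]
Visit 6, enqueue []
Visit 7, enqueue []

BFS order: [3, 5, 0, 2, 1, 4, 6, 7]


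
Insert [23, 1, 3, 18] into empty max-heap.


Insert 23: [23]
Insert 1: [23, 1]
Insert 3: [23, 1, 3]
Insert 18: [23, 18, 3, 1]

Final heap: [23, 18, 3, 1]


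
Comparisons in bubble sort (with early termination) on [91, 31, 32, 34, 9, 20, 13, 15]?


Algorithm: bubble sort (with early termination)
Input: [91, 31, 32, 34, 9, 20, 13, 15]
Sorted: [9, 13, 15, 20, 31, 32, 34, 91]

27


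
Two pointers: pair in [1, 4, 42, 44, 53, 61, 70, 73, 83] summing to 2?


lo=0(1)+hi=8(83)=84
lo=0(1)+hi=7(73)=74
lo=0(1)+hi=6(70)=71
lo=0(1)+hi=5(61)=62
lo=0(1)+hi=4(53)=54
lo=0(1)+hi=3(44)=45
lo=0(1)+hi=2(42)=43
lo=0(1)+hi=1(4)=5

No pair found


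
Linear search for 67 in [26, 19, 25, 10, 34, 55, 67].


i=0: 26!=67
i=1: 19!=67
i=2: 25!=67
i=3: 10!=67
i=4: 34!=67
i=5: 55!=67
i=6: 67==67 found!

Found at 6, 7 comps


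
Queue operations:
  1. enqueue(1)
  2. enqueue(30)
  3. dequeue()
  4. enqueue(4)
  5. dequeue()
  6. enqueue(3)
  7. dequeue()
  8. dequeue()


enqueue(1) -> [1]
enqueue(30) -> [1, 30]
dequeue()->1, [30]
enqueue(4) -> [30, 4]
dequeue()->30, [4]
enqueue(3) -> [4, 3]
dequeue()->4, [3]
dequeue()->3, []

Final queue: []


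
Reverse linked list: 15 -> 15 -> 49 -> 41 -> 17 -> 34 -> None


Step 1: curr=15, set curr.next=prev(None) | reversed so far: 15
Step 2: curr=15, set curr.next=prev(15) | reversed so far: 15 -> 15
Step 3: curr=49, set curr.next=prev(15) | reversed so far: 49 -> 15 -> 15
Step 4: curr=41, set curr.next=prev(49) | reversed so far: 41 -> 49 -> 15 -> 15
Step 5: curr=17, set curr.next=prev(41) | reversed so far: 17 -> 41 -> 49 -> 15 -> 15
Step 6: curr=34, set curr.next=prev(17) | reversed so far: 34 -> 17 -> 41 -> 49 -> 15 -> 15

34 -> 17 -> 41 -> 49 -> 15 -> 15 -> None


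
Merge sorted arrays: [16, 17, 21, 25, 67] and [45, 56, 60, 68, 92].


Take 16 from A
Take 17 from A
Take 21 from A
Take 25 from A
Take 45 from B
Take 56 from B
Take 60 from B
Take 67 from A

Merged: [16, 17, 21, 25, 45, 56, 60, 67, 68, 92]


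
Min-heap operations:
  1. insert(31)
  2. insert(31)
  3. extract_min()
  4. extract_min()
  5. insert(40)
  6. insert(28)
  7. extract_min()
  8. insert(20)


insert(31) -> [31]
insert(31) -> [31, 31]
extract_min()->31, [31]
extract_min()->31, []
insert(40) -> [40]
insert(28) -> [28, 40]
extract_min()->28, [40]
insert(20) -> [20, 40]

Final heap: [20, 40]


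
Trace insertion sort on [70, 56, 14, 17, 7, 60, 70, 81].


Initial: [70, 56, 14, 17, 7, 60, 70, 81]
Insert 56: [56, 70, 14, 17, 7, 60, 70, 81]
Insert 14: [14, 56, 70, 17, 7, 60, 70, 81]
Insert 17: [14, 17, 56, 70, 7, 60, 70, 81]
Insert 7: [7, 14, 17, 56, 70, 60, 70, 81]
Insert 60: [7, 14, 17, 56, 60, 70, 70, 81]
Insert 70: [7, 14, 17, 56, 60, 70, 70, 81]
Insert 81: [7, 14, 17, 56, 60, 70, 70, 81]

Sorted: [7, 14, 17, 56, 60, 70, 70, 81]


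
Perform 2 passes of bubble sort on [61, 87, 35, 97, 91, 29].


Initial: [61, 87, 35, 97, 91, 29]
Pass 1: [61, 35, 87, 91, 29, 97] (3 swaps)
Pass 2: [35, 61, 87, 29, 91, 97] (2 swaps)

After 2 passes: [35, 61, 87, 29, 91, 97]


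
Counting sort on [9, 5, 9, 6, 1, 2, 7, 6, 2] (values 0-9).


Input: [9, 5, 9, 6, 1, 2, 7, 6, 2]
Counts: [0, 1, 2, 0, 0, 1, 2, 1, 0, 2]

Sorted: [1, 2, 2, 5, 6, 6, 7, 9, 9]


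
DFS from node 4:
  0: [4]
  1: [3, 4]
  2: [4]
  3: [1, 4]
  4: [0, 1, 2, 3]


Visit 4, push [3, 2, 1, 0]
Visit 0, push []
Visit 1, push [3]
Visit 3, push []
Visit 2, push []

DFS order: [4, 0, 1, 3, 2]


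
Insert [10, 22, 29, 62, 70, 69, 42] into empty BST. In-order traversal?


Insert 10: root
Insert 22: R from 10
Insert 29: R from 10 -> R from 22
Insert 62: R from 10 -> R from 22 -> R from 29
Insert 70: R from 10 -> R from 22 -> R from 29 -> R from 62
Insert 69: R from 10 -> R from 22 -> R from 29 -> R from 62 -> L from 70
Insert 42: R from 10 -> R from 22 -> R from 29 -> L from 62

In-order: [10, 22, 29, 42, 62, 69, 70]


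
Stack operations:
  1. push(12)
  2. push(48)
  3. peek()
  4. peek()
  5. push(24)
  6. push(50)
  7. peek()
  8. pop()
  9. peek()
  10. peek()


push(12) -> [12]
push(48) -> [12, 48]
peek()->48
peek()->48
push(24) -> [12, 48, 24]
push(50) -> [12, 48, 24, 50]
peek()->50
pop()->50, [12, 48, 24]
peek()->24
peek()->24

Final stack: [12, 48, 24]


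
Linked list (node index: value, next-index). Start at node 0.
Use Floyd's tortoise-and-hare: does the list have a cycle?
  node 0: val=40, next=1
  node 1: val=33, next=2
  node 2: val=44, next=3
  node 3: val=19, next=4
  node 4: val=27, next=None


Floyd's tortoise (slow, +1) and hare (fast, +2):
  init: slow=0, fast=0
  step 1: slow=1, fast=2
  step 2: slow=2, fast=4
  step 3: fast -> None, no cycle

Cycle: no


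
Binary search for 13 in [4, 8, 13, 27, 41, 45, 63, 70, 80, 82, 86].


Step 1: lo=0, hi=10, mid=5, val=45
Step 2: lo=0, hi=4, mid=2, val=13

Found at index 2


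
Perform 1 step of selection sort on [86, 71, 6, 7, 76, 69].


Initial: [86, 71, 6, 7, 76, 69]
Step 1: min=6 at 2
  Swap: [6, 71, 86, 7, 76, 69]

After 1 step: [6, 71, 86, 7, 76, 69]


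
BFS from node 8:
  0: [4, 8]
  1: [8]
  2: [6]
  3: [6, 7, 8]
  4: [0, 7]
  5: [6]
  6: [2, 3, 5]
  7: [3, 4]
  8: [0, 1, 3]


Visit 8, enqueue [0, 1, 3]
Visit 0, enqueue [4]
Visit 1, enqueue []
Visit 3, enqueue [6, 7]
Visit 4, enqueue []
Visit 6, enqueue [2, 5]
Visit 7, enqueue []
Visit 2, enqueue []
Visit 5, enqueue []

BFS order: [8, 0, 1, 3, 4, 6, 7, 2, 5]


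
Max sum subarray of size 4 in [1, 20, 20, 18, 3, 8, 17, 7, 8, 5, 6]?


[0:4]: 59
[1:5]: 61
[2:6]: 49
[3:7]: 46
[4:8]: 35
[5:9]: 40
[6:10]: 37
[7:11]: 26

Max: 61 at [1:5]


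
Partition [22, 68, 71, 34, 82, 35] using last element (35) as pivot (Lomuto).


Pivot: 35
  22 <= 35: advance i (no swap)
  34 <= 35: swap -> [22, 34, 71, 68, 82, 35]
Place pivot at 2: [22, 34, 35, 68, 82, 71]

Partitioned: [22, 34, 35, 68, 82, 71]


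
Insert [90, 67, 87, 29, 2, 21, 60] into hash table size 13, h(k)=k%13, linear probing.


Insert 90: h=12 -> slot 12
Insert 67: h=2 -> slot 2
Insert 87: h=9 -> slot 9
Insert 29: h=3 -> slot 3
Insert 2: h=2, 2 probes -> slot 4
Insert 21: h=8 -> slot 8
Insert 60: h=8, 2 probes -> slot 10

Table: [None, None, 67, 29, 2, None, None, None, 21, 87, 60, None, 90]


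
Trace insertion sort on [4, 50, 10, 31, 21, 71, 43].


Initial: [4, 50, 10, 31, 21, 71, 43]
Insert 50: [4, 50, 10, 31, 21, 71, 43]
Insert 10: [4, 10, 50, 31, 21, 71, 43]
Insert 31: [4, 10, 31, 50, 21, 71, 43]
Insert 21: [4, 10, 21, 31, 50, 71, 43]
Insert 71: [4, 10, 21, 31, 50, 71, 43]
Insert 43: [4, 10, 21, 31, 43, 50, 71]

Sorted: [4, 10, 21, 31, 43, 50, 71]


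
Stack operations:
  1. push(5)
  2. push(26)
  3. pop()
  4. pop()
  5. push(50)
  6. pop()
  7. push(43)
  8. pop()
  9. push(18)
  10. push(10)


push(5) -> [5]
push(26) -> [5, 26]
pop()->26, [5]
pop()->5, []
push(50) -> [50]
pop()->50, []
push(43) -> [43]
pop()->43, []
push(18) -> [18]
push(10) -> [18, 10]

Final stack: [18, 10]


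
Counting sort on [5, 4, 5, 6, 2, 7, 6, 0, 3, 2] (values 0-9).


Input: [5, 4, 5, 6, 2, 7, 6, 0, 3, 2]
Counts: [1, 0, 2, 1, 1, 2, 2, 1, 0, 0]

Sorted: [0, 2, 2, 3, 4, 5, 5, 6, 6, 7]


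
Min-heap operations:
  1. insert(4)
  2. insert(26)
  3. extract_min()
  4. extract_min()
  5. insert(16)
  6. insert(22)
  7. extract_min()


insert(4) -> [4]
insert(26) -> [4, 26]
extract_min()->4, [26]
extract_min()->26, []
insert(16) -> [16]
insert(22) -> [16, 22]
extract_min()->16, [22]

Final heap: [22]


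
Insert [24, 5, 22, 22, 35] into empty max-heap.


Insert 24: [24]
Insert 5: [24, 5]
Insert 22: [24, 5, 22]
Insert 22: [24, 22, 22, 5]
Insert 35: [35, 24, 22, 5, 22]

Final heap: [35, 24, 22, 5, 22]


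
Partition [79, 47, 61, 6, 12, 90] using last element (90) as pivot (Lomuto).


Pivot: 90
  79 <= 90: advance i (no swap)
  47 <= 90: advance i (no swap)
  61 <= 90: advance i (no swap)
  6 <= 90: advance i (no swap)
  12 <= 90: advance i (no swap)
Place pivot at 5: [79, 47, 61, 6, 12, 90]

Partitioned: [79, 47, 61, 6, 12, 90]


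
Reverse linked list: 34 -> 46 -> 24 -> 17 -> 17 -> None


Step 1: curr=34, set curr.next=prev(None) | reversed so far: 34
Step 2: curr=46, set curr.next=prev(34) | reversed so far: 46 -> 34
Step 3: curr=24, set curr.next=prev(46) | reversed so far: 24 -> 46 -> 34
Step 4: curr=17, set curr.next=prev(24) | reversed so far: 17 -> 24 -> 46 -> 34
Step 5: curr=17, set curr.next=prev(17) | reversed so far: 17 -> 17 -> 24 -> 46 -> 34

17 -> 17 -> 24 -> 46 -> 34 -> None


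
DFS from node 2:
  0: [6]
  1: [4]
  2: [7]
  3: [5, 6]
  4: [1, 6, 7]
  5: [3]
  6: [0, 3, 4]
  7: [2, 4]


Visit 2, push [7]
Visit 7, push [4]
Visit 4, push [6, 1]
Visit 1, push []
Visit 6, push [3, 0]
Visit 0, push []
Visit 3, push [5]
Visit 5, push []

DFS order: [2, 7, 4, 1, 6, 0, 3, 5]


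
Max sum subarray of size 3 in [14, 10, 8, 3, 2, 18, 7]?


[0:3]: 32
[1:4]: 21
[2:5]: 13
[3:6]: 23
[4:7]: 27

Max: 32 at [0:3]


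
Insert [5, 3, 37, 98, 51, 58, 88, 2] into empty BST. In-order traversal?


Insert 5: root
Insert 3: L from 5
Insert 37: R from 5
Insert 98: R from 5 -> R from 37
Insert 51: R from 5 -> R from 37 -> L from 98
Insert 58: R from 5 -> R from 37 -> L from 98 -> R from 51
Insert 88: R from 5 -> R from 37 -> L from 98 -> R from 51 -> R from 58
Insert 2: L from 5 -> L from 3

In-order: [2, 3, 5, 37, 51, 58, 88, 98]


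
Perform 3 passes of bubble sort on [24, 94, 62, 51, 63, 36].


Initial: [24, 94, 62, 51, 63, 36]
Pass 1: [24, 62, 51, 63, 36, 94] (4 swaps)
Pass 2: [24, 51, 62, 36, 63, 94] (2 swaps)
Pass 3: [24, 51, 36, 62, 63, 94] (1 swaps)

After 3 passes: [24, 51, 36, 62, 63, 94]


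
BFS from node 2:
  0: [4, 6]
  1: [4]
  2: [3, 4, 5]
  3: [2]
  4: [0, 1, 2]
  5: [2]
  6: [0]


Visit 2, enqueue [3, 4, 5]
Visit 3, enqueue []
Visit 4, enqueue [0, 1]
Visit 5, enqueue []
Visit 0, enqueue [6]
Visit 1, enqueue []
Visit 6, enqueue []

BFS order: [2, 3, 4, 5, 0, 1, 6]


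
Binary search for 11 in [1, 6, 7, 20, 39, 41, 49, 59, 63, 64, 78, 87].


Step 1: lo=0, hi=11, mid=5, val=41
Step 2: lo=0, hi=4, mid=2, val=7
Step 3: lo=3, hi=4, mid=3, val=20

Not found


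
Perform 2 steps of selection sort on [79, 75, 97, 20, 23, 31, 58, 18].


Initial: [79, 75, 97, 20, 23, 31, 58, 18]
Step 1: min=18 at 7
  Swap: [18, 75, 97, 20, 23, 31, 58, 79]
Step 2: min=20 at 3
  Swap: [18, 20, 97, 75, 23, 31, 58, 79]

After 2 steps: [18, 20, 97, 75, 23, 31, 58, 79]


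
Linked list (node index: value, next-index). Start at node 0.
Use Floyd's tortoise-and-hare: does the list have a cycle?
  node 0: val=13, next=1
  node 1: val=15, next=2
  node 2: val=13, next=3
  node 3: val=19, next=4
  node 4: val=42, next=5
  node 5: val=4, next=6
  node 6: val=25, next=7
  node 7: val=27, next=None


Floyd's tortoise (slow, +1) and hare (fast, +2):
  init: slow=0, fast=0
  step 1: slow=1, fast=2
  step 2: slow=2, fast=4
  step 3: slow=3, fast=6
  step 4: fast 6->7->None, no cycle

Cycle: no


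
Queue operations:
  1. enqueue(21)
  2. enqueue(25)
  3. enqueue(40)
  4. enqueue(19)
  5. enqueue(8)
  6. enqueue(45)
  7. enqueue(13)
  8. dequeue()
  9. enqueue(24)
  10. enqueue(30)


enqueue(21) -> [21]
enqueue(25) -> [21, 25]
enqueue(40) -> [21, 25, 40]
enqueue(19) -> [21, 25, 40, 19]
enqueue(8) -> [21, 25, 40, 19, 8]
enqueue(45) -> [21, 25, 40, 19, 8, 45]
enqueue(13) -> [21, 25, 40, 19, 8, 45, 13]
dequeue()->21, [25, 40, 19, 8, 45, 13]
enqueue(24) -> [25, 40, 19, 8, 45, 13, 24]
enqueue(30) -> [25, 40, 19, 8, 45, 13, 24, 30]

Final queue: [25, 40, 19, 8, 45, 13, 24, 30]


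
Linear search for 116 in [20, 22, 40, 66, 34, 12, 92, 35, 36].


i=0: 20!=116
i=1: 22!=116
i=2: 40!=116
i=3: 66!=116
i=4: 34!=116
i=5: 12!=116
i=6: 92!=116
i=7: 35!=116
i=8: 36!=116

Not found, 9 comps


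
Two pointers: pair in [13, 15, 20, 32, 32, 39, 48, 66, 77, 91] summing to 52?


lo=0(13)+hi=9(91)=104
lo=0(13)+hi=8(77)=90
lo=0(13)+hi=7(66)=79
lo=0(13)+hi=6(48)=61
lo=0(13)+hi=5(39)=52

Yes: 13+39=52


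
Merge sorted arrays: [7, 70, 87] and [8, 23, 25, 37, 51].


Take 7 from A
Take 8 from B
Take 23 from B
Take 25 from B
Take 37 from B
Take 51 from B

Merged: [7, 8, 23, 25, 37, 51, 70, 87]


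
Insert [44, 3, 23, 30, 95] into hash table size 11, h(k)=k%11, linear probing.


Insert 44: h=0 -> slot 0
Insert 3: h=3 -> slot 3
Insert 23: h=1 -> slot 1
Insert 30: h=8 -> slot 8
Insert 95: h=7 -> slot 7

Table: [44, 23, None, 3, None, None, None, 95, 30, None, None]


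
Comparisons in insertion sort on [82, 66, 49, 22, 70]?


Algorithm: insertion sort
Input: [82, 66, 49, 22, 70]
Sorted: [22, 49, 66, 70, 82]

8


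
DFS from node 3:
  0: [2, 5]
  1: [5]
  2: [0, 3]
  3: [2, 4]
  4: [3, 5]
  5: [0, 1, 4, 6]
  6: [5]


Visit 3, push [4, 2]
Visit 2, push [0]
Visit 0, push [5]
Visit 5, push [6, 4, 1]
Visit 1, push []
Visit 4, push []
Visit 6, push []

DFS order: [3, 2, 0, 5, 1, 4, 6]


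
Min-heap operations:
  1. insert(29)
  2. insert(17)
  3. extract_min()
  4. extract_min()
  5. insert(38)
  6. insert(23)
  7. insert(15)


insert(29) -> [29]
insert(17) -> [17, 29]
extract_min()->17, [29]
extract_min()->29, []
insert(38) -> [38]
insert(23) -> [23, 38]
insert(15) -> [15, 38, 23]

Final heap: [15, 38, 23]
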